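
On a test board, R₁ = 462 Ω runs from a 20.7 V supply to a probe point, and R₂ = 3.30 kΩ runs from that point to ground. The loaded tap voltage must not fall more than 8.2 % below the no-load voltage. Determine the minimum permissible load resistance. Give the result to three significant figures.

Output resistance R_th = R₁‖R₂ = (462 × 3300)/3762 = 405.3 Ω.
The fractional drop is R_th/(R_th + R_L); requiring this ≤ 0.0820 gives R_L ≥ R_th(1/0.0820 − 1) = 405.3 × 11.20 = 4.54 kΩ.

R_L(min) ≈ 4.54 kΩ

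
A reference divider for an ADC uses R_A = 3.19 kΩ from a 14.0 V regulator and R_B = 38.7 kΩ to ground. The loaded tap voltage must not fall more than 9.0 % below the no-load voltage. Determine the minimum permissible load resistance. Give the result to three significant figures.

Output resistance R_th = R_A‖R_B = (3.19 × 38.7)/41.89 = 2.947 kΩ.
The fractional drop is R_th/(R_th + R_L); requiring this ≤ 0.0900 gives R_L ≥ R_th(1/0.0900 − 1) = 2.947 × 10.11 = 29.8 kΩ.

R_L(min) ≈ 29.8 kΩ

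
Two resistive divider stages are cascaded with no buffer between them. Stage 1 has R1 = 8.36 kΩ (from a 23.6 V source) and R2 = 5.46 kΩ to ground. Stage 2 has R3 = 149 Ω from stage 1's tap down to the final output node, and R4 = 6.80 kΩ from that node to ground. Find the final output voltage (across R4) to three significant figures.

V_out ≈ 6.18 V

Stage 2 presents R3+R4 = 6949 Ω as a load on stage 1's tap.
Stage 1's lower leg becomes R2‖(R3+R4) = 3058 Ω, so V_mid = 23.6 × 3058/11420 = 6.320 V.
Stage 2 is itself unloaded: V_out = V_mid × R4/(R3+R4) = 6.320 × 6800/6949 = 6.18 V.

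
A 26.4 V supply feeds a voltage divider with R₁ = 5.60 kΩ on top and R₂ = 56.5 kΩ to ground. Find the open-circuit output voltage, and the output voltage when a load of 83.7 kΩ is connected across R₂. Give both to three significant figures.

Open-circuit: V = 26.4 × 56.5/(5.60 + 56.5) = 24.0 V.
With the load, R₂ becomes R₂‖R_L = 33.73 kΩ, so V = 26.4 × 33.73/39.33 = 22.6 V.

Unloaded: 24.0 V; loaded: 22.6 V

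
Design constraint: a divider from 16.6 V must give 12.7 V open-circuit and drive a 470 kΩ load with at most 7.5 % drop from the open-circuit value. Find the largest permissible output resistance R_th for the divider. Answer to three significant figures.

R_th ≤ 38.1 kΩ

Loading drop = R_th/(R_th + R_L) ≤ 0.0750, so R_th ≤ R_L · ε/(1−ε) = 470 kΩ × 0.0750/0.9250 = 38.1 kΩ.
(Any R1, R2 with R2/(R1+R2) = 0.765 and R1‖R2 ≤ 38.1 kΩ will meet the spec.)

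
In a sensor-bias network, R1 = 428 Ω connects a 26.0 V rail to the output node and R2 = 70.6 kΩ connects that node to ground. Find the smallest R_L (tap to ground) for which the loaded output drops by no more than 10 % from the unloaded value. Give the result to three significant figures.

Output resistance R_th = R1‖R2 = (428 × 70600)/71030 = 425.4 Ω.
The fractional drop is R_th/(R_th + R_L); requiring this ≤ 0.100 gives R_L ≥ R_th(1/0.100 − 1) = 425.4 × 9.000 = 3.83 kΩ.

R_L(min) ≈ 3.83 kΩ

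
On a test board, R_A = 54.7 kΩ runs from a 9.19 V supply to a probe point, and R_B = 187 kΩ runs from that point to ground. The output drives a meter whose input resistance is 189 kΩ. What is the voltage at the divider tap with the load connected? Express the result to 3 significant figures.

The load sits in parallel with R_B: R_B‖R_L = (187 × 189) / (187 + 189) = 94.00 kΩ.
V_out = 9.19 × 94.00 / (54.7 + 94.00) = 9.19 × 94.00/148.7 = 5.81 V.

V_out ≈ 5.81 V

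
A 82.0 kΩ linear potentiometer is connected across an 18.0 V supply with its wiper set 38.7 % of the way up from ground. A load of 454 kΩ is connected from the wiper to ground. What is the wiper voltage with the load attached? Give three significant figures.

The wiper splits the pot into (1−α)R = 50.27 kΩ above and αR = 31.73 kΩ below.
Lower section ‖ load = 29.66 kΩ.
V_wiper = 18.0 × 29.66/(50.27 + 29.66) = 6.68 V.

V ≈ 6.68 V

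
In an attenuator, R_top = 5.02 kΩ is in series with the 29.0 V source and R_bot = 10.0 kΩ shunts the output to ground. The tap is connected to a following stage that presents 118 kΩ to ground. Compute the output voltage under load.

The load sits in parallel with R_bot: R_bot‖R_L = (10.0 × 118) / (10.0 + 118) = 9.219 kΩ.
V_out = 29.0 × 9.219 / (5.02 + 9.219) = 29.0 × 9.219/14.24 = 18.8 V.

V_out ≈ 18.8 V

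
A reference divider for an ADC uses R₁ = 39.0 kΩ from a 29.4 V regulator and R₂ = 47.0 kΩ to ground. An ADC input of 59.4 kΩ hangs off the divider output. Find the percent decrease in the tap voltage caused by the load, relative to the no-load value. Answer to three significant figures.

The divider's output (Thévenin) resistance is R₁‖R₂ = 21.31 kΩ.
Fractional drop under load = R_th/(R_th + R_L) = 21.31 / (21.31 + 59.4) = 0.2641.
So the output falls by 26.4 %.

26.4 %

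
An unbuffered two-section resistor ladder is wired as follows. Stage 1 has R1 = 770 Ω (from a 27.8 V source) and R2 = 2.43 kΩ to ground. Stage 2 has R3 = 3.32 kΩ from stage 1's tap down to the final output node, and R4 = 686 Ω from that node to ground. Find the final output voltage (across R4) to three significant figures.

Stage 2 presents R3+R4 = 4006 Ω as a load on stage 1's tap.
Stage 1's lower leg becomes R2‖(R3+R4) = 1513 Ω, so V_mid = 27.8 × 1513/2283 = 18.42 V.
Stage 2 is itself unloaded: V_out = V_mid × R4/(R3+R4) = 18.42 × 686/4006 = 3.15 V.

V_out ≈ 3.15 V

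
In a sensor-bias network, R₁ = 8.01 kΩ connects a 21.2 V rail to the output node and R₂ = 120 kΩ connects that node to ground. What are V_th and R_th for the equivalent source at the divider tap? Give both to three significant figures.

V_th = 19.9 V, R_th = 7.51 kΩ

V_th is the open-circuit tap voltage: 21.2 × 120/(8.01 + 120) = 19.9 V.
With the supply zeroed, R₁ and R₂ appear in parallel from the tap: R_th = R₁‖R₂ = (8.01 × 120)/128.0 = 7.51 kΩ.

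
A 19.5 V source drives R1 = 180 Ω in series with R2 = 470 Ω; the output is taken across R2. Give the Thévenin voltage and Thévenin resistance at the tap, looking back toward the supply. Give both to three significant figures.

V_th is the open-circuit tap voltage: 19.5 × 470/(180 + 470) = 14.1 V.
With the supply zeroed, R1 and R2 appear in parallel from the tap: R_th = R1‖R2 = (180 × 470)/650.0 = 130 Ω.

V_th = 14.1 V, R_th = 130 Ω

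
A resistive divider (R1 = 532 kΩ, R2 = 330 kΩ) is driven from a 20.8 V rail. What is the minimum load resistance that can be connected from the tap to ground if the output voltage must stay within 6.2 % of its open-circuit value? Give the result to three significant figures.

R_L(min) ≈ 3.08 MΩ

Output resistance R_th = R1‖R2 = (532 × 330)/862.0 = 203.7 kΩ.
The fractional drop is R_th/(R_th + R_L); requiring this ≤ 0.0620 gives R_L ≥ R_th(1/0.0620 − 1) = 203.7 × 15.13 = 3.08 MΩ.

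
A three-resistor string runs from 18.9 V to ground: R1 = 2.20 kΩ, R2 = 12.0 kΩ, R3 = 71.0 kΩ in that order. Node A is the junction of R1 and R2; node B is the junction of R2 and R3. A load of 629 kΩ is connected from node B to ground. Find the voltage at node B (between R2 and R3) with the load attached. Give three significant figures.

At node B, R3 is in parallel with the load: R3‖R_L = 63.80 kΩ.
Below node A the resistance is R2 + (R3‖R_L) = 75.80 kΩ, so V_A = 18.9 × 75.80/78.00 = 18.37 V.
Then V_B = V_A × (R3‖R_L)/(R2 + R3‖R_L) = 18.37 × 63.80/75.80 = 15.5 V.

V ≈ 15.5 V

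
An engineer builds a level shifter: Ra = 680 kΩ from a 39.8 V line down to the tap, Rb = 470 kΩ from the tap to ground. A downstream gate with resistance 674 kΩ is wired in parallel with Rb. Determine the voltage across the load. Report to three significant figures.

The load sits in parallel with Rb: Rb‖R_L = (470 × 674) / (470 + 674) = 276.9 kΩ.
V_out = 39.8 × 276.9 / (680 + 276.9) = 39.8 × 276.9/956.9 = 11.5 V.

V_out ≈ 11.5 V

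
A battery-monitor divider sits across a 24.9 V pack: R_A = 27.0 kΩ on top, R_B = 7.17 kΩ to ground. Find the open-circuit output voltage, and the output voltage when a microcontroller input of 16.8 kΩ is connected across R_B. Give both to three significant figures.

Open-circuit: V = 24.9 × 7.17/(27.0 + 7.17) = 5.22 V.
With the load, R_B becomes R_B‖R_L = 5.025 kΩ, so V = 24.9 × 5.025/32.03 = 3.91 V.

Unloaded: 5.22 V; loaded: 3.91 V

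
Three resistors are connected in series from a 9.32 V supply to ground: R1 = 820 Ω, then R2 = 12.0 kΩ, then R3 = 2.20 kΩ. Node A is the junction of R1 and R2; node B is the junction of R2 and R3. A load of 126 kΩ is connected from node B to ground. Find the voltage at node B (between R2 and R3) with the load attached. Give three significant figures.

At node B, R3 is in parallel with the load: R3‖R_L = 2162 Ω.
Below node A the resistance is R2 + (R3‖R_L) = 14160 Ω, so V_A = 9.32 × 14160/14980 = 8.810 V.
Then V_B = V_A × (R3‖R_L)/(R2 + R3‖R_L) = 8.810 × 2162/14160 = 1.35 V.

V ≈ 1.35 V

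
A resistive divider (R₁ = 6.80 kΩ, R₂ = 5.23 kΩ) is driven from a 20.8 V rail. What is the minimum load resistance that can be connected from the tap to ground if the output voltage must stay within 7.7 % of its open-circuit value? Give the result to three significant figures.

R_L(min) ≈ 35.4 kΩ

Output resistance R_th = R₁‖R₂ = (6.80 × 5.23)/12.03 = 2.956 kΩ.
The fractional drop is R_th/(R_th + R_L); requiring this ≤ 0.0770 gives R_L ≥ R_th(1/0.0770 − 1) = 2.956 × 11.99 = 35.4 kΩ.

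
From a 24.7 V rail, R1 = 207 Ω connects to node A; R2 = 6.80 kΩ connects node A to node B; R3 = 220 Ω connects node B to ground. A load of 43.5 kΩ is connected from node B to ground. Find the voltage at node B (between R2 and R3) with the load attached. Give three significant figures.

At node B, R3 is in parallel with the load: R3‖R_L = 218.9 Ω.
Below node A the resistance is R2 + (R3‖R_L) = 7019 Ω, so V_A = 24.7 × 7019/7226 = 23.99 V.
Then V_B = V_A × (R3‖R_L)/(R2 + R3‖R_L) = 23.99 × 218.9/7019 = 0.748 V.

V ≈ 0.748 V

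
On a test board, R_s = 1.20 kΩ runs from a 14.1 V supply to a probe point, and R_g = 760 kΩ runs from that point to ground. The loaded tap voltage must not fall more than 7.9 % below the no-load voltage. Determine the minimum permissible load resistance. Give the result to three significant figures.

R_L(min) ≈ 14.0 kΩ

Output resistance R_th = R_s‖R_g = (1.20 × 760)/761.2 = 1.198 kΩ.
The fractional drop is R_th/(R_th + R_L); requiring this ≤ 0.0790 gives R_L ≥ R_th(1/0.0790 − 1) = 1.198 × 11.66 = 14.0 kΩ.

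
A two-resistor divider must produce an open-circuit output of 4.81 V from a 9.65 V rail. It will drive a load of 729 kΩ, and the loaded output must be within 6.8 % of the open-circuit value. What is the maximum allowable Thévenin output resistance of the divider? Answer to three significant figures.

R_th ≤ 53.2 kΩ

Loading drop = R_th/(R_th + R_L) ≤ 0.0680, so R_th ≤ R_L · ε/(1−ε) = 729 kΩ × 0.0680/0.9320 = 53.2 kΩ.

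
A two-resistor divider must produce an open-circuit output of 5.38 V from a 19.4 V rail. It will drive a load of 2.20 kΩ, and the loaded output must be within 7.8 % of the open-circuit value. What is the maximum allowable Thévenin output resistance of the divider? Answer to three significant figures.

R_th ≤ 186 Ω

Loading drop = R_th/(R_th + R_L) ≤ 0.0780, so R_th ≤ R_L · ε/(1−ε) = 2.20 kΩ × 0.0780/0.9220 = 186 Ω.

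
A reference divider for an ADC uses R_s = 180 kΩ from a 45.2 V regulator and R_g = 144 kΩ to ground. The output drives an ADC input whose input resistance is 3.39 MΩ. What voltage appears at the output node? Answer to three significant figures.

The load sits in parallel with R_g: R_g‖R_L = (144 × 3390) / (144 + 3390) = 138.1 kΩ.
V_out = 45.2 × 138.1 / (180 + 138.1) = 45.2 × 138.1/318.1 = 19.6 V.
(Unloaded it would have been 20.1 V.)

V_out ≈ 19.6 V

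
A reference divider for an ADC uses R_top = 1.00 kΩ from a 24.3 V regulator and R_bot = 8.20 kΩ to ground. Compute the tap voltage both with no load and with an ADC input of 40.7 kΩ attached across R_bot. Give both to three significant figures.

Open-circuit: V = 24.3 × 8.20/(1.00 + 8.20) = 21.7 V.
With the load, R_bot becomes R_bot‖R_L = 6.825 kΩ, so V = 24.3 × 6.825/7.825 = 21.2 V.

Unloaded: 21.7 V; loaded: 21.2 V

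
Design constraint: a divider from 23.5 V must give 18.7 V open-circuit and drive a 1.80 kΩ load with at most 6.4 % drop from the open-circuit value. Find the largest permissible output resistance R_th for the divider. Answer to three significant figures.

R_th ≤ 123 Ω

Loading drop = R_th/(R_th + R_L) ≤ 0.0640, so R_th ≤ R_L · ε/(1−ε) = 1.80 kΩ × 0.0640/0.9360 = 123 Ω.
(Any R1, R2 with R2/(R1+R2) = 0.796 and R1‖R2 ≤ 123 Ω will meet the spec.)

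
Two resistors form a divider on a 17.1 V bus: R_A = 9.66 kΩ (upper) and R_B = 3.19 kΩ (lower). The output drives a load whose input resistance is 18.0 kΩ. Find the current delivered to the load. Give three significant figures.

R_B‖R_L = 2.710 kΩ; V_out = 17.1 × 2.710/12.37 = 3.746 V.
I_L = V_out / R_L = 3.746 / 18.0 kΩ = 0.208 mA.

I_L ≈ 0.208 mA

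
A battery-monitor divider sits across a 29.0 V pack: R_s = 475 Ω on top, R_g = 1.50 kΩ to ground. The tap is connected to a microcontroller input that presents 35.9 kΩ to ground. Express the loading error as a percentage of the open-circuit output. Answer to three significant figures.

The divider's output (Thévenin) resistance is R_s‖R_g = 360.8 Ω.
Fractional drop under load = R_th/(R_th + R_L) = 360.8 / (360.8 + 35900) = 0.009949.
So the output falls by 0.995 %.

0.995 %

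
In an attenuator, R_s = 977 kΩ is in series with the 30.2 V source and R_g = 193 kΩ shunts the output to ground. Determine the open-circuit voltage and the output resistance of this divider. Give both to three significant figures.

V_th is the open-circuit tap voltage: 30.2 × 193/(977 + 193) = 4.98 V.
With the supply zeroed, R_s and R_g appear in parallel from the tap: R_th = R_s‖R_g = (977 × 193)/1170 = 161 kΩ.

V_th = 4.98 V, R_th = 161 kΩ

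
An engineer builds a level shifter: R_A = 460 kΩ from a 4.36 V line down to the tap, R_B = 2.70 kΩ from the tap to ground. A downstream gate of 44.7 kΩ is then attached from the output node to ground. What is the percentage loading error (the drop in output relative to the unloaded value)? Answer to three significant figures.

5.66 %

The divider's output (Thévenin) resistance is R_A‖R_B = 2.684 kΩ.
Fractional drop under load = R_th/(R_th + R_L) = 2.684 / (2.684 + 44.7) = 0.05665.
So the output falls by 5.66 %.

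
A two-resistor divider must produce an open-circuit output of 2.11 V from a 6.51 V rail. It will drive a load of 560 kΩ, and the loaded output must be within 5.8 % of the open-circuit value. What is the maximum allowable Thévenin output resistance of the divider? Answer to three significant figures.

R_th ≤ 34.5 kΩ

Loading drop = R_th/(R_th + R_L) ≤ 0.0580, so R_th ≤ R_L · ε/(1−ε) = 560 kΩ × 0.0580/0.9420 = 34.5 kΩ.
(Any R1, R2 with R2/(R1+R2) = 0.324 and R1‖R2 ≤ 34.5 kΩ will meet the spec.)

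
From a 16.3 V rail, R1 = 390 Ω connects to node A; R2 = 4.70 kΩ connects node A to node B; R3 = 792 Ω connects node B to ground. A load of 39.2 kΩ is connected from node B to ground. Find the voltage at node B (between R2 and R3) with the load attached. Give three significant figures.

At node B, R3 is in parallel with the load: R3‖R_L = 776.3 Ω.
Below node A the resistance is R2 + (R3‖R_L) = 5476 Ω, so V_A = 16.3 × 5476/5866 = 15.22 V.
Then V_B = V_A × (R3‖R_L)/(R2 + R3‖R_L) = 15.22 × 776.3/5476 = 2.16 V.

V ≈ 2.16 V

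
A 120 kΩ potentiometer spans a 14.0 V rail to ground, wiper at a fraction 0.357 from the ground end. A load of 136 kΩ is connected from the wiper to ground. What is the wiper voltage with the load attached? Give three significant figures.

The wiper splits the pot into (1−α)R = 77.16 kΩ above and αR = 42.84 kΩ below.
Lower section ‖ load = 32.58 kΩ.
V_wiper = 14.0 × 32.58/(77.16 + 32.58) = 4.16 V.

V ≈ 4.16 V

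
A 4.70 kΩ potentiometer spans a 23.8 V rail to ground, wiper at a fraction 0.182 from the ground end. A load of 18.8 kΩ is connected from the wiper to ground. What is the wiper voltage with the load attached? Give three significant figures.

The wiper splits the pot into (1−α)R = 3845 Ω above and αR = 855.4 Ω below.
Lower section ‖ load = 818.2 Ω.
V_wiper = 23.8 × 818.2/(3845 + 818.2) = 4.18 V.

V ≈ 4.18 V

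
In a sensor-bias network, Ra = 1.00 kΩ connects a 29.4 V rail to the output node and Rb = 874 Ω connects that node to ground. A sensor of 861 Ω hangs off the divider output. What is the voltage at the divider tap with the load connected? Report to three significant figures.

The load sits in parallel with Rb: Rb‖R_L = (874 × 861) / (874 + 861) = 433.7 Ω.
V_out = 29.4 × 433.7 / (1000 + 433.7) = 29.4 × 433.7/1434 = 8.89 V.

V_out ≈ 8.89 V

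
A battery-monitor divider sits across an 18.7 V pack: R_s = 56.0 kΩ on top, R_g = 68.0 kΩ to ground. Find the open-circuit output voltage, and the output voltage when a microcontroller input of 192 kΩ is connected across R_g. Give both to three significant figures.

Unloaded: 10.3 V; loaded: 8.84 V

Open-circuit: V = 18.7 × 68.0/(56.0 + 68.0) = 10.3 V.
With the load, R_g becomes R_g‖R_L = 50.22 kΩ, so V = 18.7 × 50.22/106.2 = 8.84 V.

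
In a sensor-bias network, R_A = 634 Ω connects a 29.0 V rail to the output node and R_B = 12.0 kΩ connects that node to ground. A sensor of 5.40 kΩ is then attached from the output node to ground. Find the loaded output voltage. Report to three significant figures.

The load sits in parallel with R_B: R_B‖R_L = (12000 × 5400) / (12000 + 5400) = 3724 Ω.
V_out = 29.0 × 3724 / (634 + 3724) = 29.0 × 3724/4358 = 24.8 V.

V_out ≈ 24.8 V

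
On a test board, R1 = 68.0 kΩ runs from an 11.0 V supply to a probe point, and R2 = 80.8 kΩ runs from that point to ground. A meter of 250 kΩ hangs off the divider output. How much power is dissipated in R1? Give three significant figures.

Total resistance from the source is R1 + (R2‖R_L) = 129.1 kΩ, so I = 11.0/129.1 kΩ = 0.08523 mA.
P = I²·R1 = (0.08523 mA)² × 68.0 kΩ = 0.494 mW.

P ≈ 0.494 mW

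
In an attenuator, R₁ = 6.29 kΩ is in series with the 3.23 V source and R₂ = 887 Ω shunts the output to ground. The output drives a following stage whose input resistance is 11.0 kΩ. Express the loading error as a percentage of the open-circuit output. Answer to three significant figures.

6.60 %

The divider's output (Thévenin) resistance is R₁‖R₂ = 777.4 Ω.
Fractional drop under load = R_th/(R_th + R_L) = 777.4 / (777.4 + 11000) = 0.06601.
So the output falls by 6.60 %.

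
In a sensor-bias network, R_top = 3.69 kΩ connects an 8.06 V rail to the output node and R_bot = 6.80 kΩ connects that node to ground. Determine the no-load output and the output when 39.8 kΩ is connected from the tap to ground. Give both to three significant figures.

Unloaded: 5.22 V; loaded: 4.93 V

Open-circuit: V = 8.06 × 6.80/(3.69 + 6.80) = 5.22 V.
With the load, R_bot becomes R_bot‖R_L = 5.808 kΩ, so V = 8.06 × 5.808/9.498 = 4.93 V.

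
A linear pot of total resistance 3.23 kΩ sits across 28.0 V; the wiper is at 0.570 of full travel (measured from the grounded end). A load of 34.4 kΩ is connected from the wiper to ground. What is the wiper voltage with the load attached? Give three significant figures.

V ≈ 15.6 V

The wiper splits the pot into (1−α)R = 1.389 kΩ above and αR = 1.841 kΩ below.
Lower section ‖ load = 1.748 kΩ.
V_wiper = 28.0 × 1.748/(1.389 + 1.748) = 15.6 V.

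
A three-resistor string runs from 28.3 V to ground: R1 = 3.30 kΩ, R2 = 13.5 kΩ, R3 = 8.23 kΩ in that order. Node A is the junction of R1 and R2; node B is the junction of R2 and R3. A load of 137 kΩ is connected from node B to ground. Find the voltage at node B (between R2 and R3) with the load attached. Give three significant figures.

At node B, R3 is in parallel with the load: R3‖R_L = 7.764 kΩ.
Below node A the resistance is R2 + (R3‖R_L) = 21.26 kΩ, so V_A = 28.3 × 21.26/24.56 = 24.50 V.
Then V_B = V_A × (R3‖R_L)/(R2 + R3‖R_L) = 24.50 × 7.764/21.26 = 8.94 V.

V ≈ 8.94 V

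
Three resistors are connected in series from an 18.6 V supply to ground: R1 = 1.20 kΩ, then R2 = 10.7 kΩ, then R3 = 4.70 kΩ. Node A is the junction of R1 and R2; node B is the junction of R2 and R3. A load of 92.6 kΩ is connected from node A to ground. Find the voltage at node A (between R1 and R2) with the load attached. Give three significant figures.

Below node A the series string R2+R3 = 15.40 kΩ sits in parallel with the 92.6 kΩ load: 13.20 kΩ.
V_A = 18.6 × 13.20/(1.20 + 13.20) = 17.1 V.

V ≈ 17.1 V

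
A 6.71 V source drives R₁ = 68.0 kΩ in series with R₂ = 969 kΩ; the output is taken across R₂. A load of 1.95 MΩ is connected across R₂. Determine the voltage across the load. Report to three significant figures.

The load sits in parallel with R₂: R₂‖R_L = (969 × 1950) / (969 + 1950) = 647.3 kΩ.
V_out = 6.71 × 647.3 / (68.0 + 647.3) = 6.71 × 647.3/715.3 = 6.07 V.

V_out ≈ 6.07 V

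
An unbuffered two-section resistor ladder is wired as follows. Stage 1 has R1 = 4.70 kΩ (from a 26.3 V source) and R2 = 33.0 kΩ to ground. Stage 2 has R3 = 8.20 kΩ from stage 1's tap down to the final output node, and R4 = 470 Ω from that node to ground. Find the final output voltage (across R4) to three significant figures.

Stage 2 presents R3+R4 = 8670 Ω as a load on stage 1's tap.
Stage 1's lower leg becomes R2‖(R3+R4) = 6866 Ω, so V_mid = 26.3 × 6866/11570 = 15.61 V.
Stage 2 is itself unloaded: V_out = V_mid × R4/(R3+R4) = 15.61 × 470/8670 = 0.846 V.

V_out ≈ 0.846 V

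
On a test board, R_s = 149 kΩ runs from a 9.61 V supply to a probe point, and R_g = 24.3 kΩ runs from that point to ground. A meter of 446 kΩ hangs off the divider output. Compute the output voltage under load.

The load sits in parallel with R_g: R_g‖R_L = (24.3 × 446) / (24.3 + 446) = 23.04 kΩ.
V_out = 9.61 × 23.04 / (149 + 23.04) = 9.61 × 23.04/172.0 = 1.29 V.

V_out ≈ 1.29 V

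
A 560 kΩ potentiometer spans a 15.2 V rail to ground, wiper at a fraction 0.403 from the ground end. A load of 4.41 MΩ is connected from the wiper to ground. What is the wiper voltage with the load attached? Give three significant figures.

The wiper splits the pot into (1−α)R = 334.3 kΩ above and αR = 225.7 kΩ below.
Lower section ‖ load = 214.7 kΩ.
V_wiper = 15.2 × 214.7/(334.3 + 214.7) = 5.94 V.

V ≈ 5.94 V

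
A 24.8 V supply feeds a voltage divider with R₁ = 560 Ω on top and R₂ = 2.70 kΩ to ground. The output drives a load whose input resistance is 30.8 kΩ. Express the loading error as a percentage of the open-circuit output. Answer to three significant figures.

The divider's output (Thévenin) resistance is R₁‖R₂ = 463.8 Ω.
Fractional drop under load = R_th/(R_th + R_L) = 463.8 / (463.8 + 30800) = 0.01484.
So the output falls by 1.48 %.

1.48 %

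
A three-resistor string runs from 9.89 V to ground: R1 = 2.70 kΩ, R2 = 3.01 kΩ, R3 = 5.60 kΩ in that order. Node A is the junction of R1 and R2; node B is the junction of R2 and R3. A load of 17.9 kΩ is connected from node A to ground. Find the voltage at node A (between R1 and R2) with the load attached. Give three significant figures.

V ≈ 6.75 V

Below node A the series string R2+R3 = 8.610 kΩ sits in parallel with the 17.9 kΩ load: 5.814 kΩ.
V_A = 9.89 × 5.814/(2.70 + 5.814) = 6.75 V.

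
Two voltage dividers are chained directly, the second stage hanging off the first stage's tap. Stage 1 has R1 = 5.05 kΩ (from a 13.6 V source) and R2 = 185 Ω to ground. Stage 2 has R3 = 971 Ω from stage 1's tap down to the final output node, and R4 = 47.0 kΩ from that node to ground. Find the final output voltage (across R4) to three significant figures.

Stage 2 presents R3+R4 = 47970 Ω as a load on stage 1's tap.
Stage 1's lower leg becomes R2‖(R3+R4) = 184.3 Ω, so V_mid = 13.6 × 184.3/5234 = 0.4788 V.
Stage 2 is itself unloaded: V_out = V_mid × R4/(R3+R4) = 0.4788 × 47000/47970 = 0.469 V.

V_out ≈ 0.469 V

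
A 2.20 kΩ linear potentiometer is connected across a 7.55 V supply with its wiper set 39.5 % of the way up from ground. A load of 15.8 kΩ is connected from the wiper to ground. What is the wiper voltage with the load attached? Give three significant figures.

The wiper splits the pot into (1−α)R = 1331 Ω above and αR = 869.0 Ω below.
Lower section ‖ load = 823.7 Ω.
V_wiper = 7.55 × 823.7/(1331 + 823.7) = 2.89 V.

V ≈ 2.89 V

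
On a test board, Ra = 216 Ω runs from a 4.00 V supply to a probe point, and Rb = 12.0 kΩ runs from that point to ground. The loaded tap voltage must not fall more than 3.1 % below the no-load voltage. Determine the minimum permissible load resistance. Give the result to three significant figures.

R_L(min) ≈ 6.63 kΩ

Output resistance R_th = Ra‖Rb = (216 × 12000)/12220 = 212.2 Ω.
The fractional drop is R_th/(R_th + R_L); requiring this ≤ 0.0310 gives R_L ≥ R_th(1/0.0310 − 1) = 212.2 × 31.26 = 6.63 kΩ.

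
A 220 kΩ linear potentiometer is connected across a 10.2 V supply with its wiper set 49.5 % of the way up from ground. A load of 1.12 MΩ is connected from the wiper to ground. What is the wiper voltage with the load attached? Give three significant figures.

V ≈ 4.81 V

The wiper splits the pot into (1−α)R = 111.1 kΩ above and αR = 108.9 kΩ below.
Lower section ‖ load = 99.25 kΩ.
V_wiper = 10.2 × 99.25/(111.1 + 99.25) = 4.81 V.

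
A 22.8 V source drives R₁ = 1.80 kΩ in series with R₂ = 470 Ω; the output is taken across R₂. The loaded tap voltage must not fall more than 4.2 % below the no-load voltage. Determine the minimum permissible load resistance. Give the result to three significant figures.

R_L(min) ≈ 8.50 kΩ

Output resistance R_th = R₁‖R₂ = (1800 × 470)/2270 = 372.7 Ω.
The fractional drop is R_th/(R_th + R_L); requiring this ≤ 0.0420 gives R_L ≥ R_th(1/0.0420 − 1) = 372.7 × 22.81 = 8.50 kΩ.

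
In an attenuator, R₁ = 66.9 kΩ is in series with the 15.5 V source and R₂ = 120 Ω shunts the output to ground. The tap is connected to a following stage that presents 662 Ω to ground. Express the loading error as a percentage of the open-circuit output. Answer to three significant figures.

15.3 %

The divider's output (Thévenin) resistance is R₁‖R₂ = 119.8 Ω.
Fractional drop under load = R_th/(R_th + R_L) = 119.8 / (119.8 + 662) = 0.1532.
So the output falls by 15.3 %.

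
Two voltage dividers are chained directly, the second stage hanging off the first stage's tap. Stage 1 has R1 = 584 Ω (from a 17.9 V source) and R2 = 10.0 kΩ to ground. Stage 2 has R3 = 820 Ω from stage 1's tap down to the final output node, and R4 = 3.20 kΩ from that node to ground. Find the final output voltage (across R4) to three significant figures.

V_out ≈ 11.8 V

Stage 2 presents R3+R4 = 4020 Ω as a load on stage 1's tap.
Stage 1's lower leg becomes R2‖(R3+R4) = 2867 Ω, so V_mid = 17.9 × 2867/3451 = 14.87 V.
Stage 2 is itself unloaded: V_out = V_mid × R4/(R3+R4) = 14.87 × 3200/4020 = 11.8 V.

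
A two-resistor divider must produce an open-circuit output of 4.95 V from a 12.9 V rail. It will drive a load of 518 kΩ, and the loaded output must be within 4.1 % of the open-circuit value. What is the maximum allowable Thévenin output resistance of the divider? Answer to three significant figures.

R_th ≤ 22.1 kΩ

Loading drop = R_th/(R_th + R_L) ≤ 0.0410, so R_th ≤ R_L · ε/(1−ε) = 518 kΩ × 0.0410/0.9590 = 22.1 kΩ.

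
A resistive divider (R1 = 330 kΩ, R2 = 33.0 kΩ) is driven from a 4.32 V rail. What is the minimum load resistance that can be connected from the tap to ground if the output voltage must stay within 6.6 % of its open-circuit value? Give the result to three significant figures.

R_L(min) ≈ 425 kΩ

Output resistance R_th = R1‖R2 = (330 × 33.0)/363.0 = 30.00 kΩ.
The fractional drop is R_th/(R_th + R_L); requiring this ≤ 0.0660 gives R_L ≥ R_th(1/0.0660 − 1) = 30.00 × 14.15 = 425 kΩ.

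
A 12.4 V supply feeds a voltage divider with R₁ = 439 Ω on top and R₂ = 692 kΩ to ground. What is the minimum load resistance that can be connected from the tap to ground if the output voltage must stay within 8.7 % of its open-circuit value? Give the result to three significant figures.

R_L(min) ≈ 4.60 kΩ

Output resistance R_th = R₁‖R₂ = (439 × 692000)/692400 = 438.7 Ω.
The fractional drop is R_th/(R_th + R_L); requiring this ≤ 0.0870 gives R_L ≥ R_th(1/0.0870 − 1) = 438.7 × 10.49 = 4.60 kΩ.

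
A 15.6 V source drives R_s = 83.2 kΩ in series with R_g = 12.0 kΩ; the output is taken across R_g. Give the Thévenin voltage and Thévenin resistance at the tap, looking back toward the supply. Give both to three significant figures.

V_th is the open-circuit tap voltage: 15.6 × 12.0/(83.2 + 12.0) = 1.97 V.
With the supply zeroed, R_s and R_g appear in parallel from the tap: R_th = R_s‖R_g = (83.2 × 12.0)/95.20 = 10.5 kΩ.

V_th = 1.97 V, R_th = 10.5 kΩ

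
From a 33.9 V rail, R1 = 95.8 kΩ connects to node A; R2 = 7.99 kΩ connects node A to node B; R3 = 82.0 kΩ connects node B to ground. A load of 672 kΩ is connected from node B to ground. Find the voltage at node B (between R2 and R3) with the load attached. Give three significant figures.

At node B, R3 is in parallel with the load: R3‖R_L = 73.08 kΩ.
Below node A the resistance is R2 + (R3‖R_L) = 81.07 kΩ, so V_A = 33.9 × 81.07/176.9 = 15.54 V.
Then V_B = V_A × (R3‖R_L)/(R2 + R3‖R_L) = 15.54 × 73.08/81.07 = 14.0 V.

V ≈ 14.0 V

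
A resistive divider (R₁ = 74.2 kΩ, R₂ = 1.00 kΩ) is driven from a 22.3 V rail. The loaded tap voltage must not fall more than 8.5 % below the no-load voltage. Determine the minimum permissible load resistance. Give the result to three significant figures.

R_L(min) ≈ 10.6 kΩ

Output resistance R_th = R₁‖R₂ = (74200 × 1000)/75200 = 986.7 Ω.
The fractional drop is R_th/(R_th + R_L); requiring this ≤ 0.0850 gives R_L ≥ R_th(1/0.0850 − 1) = 986.7 × 10.76 = 10.6 kΩ.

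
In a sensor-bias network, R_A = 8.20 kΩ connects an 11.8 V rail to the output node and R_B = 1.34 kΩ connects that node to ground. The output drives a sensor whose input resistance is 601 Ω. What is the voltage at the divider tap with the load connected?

The load sits in parallel with R_B: R_B‖R_L = (1340 × 601) / (1340 + 601) = 414.9 Ω.
V_out = 11.8 × 414.9 / (8200 + 414.9) = 11.8 × 414.9/8615 = 0.568 V.

V_out ≈ 0.568 V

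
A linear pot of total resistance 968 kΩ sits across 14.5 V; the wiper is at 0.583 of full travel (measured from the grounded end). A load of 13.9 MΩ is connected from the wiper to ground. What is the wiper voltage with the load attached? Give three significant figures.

V ≈ 8.31 V

The wiper splits the pot into (1−α)R = 403.7 kΩ above and αR = 564.3 kΩ below.
Lower section ‖ load = 542.3 kΩ.
V_wiper = 14.5 × 542.3/(403.7 + 542.3) = 8.31 V.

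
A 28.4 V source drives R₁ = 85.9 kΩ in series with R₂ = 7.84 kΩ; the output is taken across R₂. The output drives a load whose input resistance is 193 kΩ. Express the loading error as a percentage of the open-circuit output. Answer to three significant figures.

3.59 %

The divider's output (Thévenin) resistance is R₁‖R₂ = 7.184 kΩ.
Fractional drop under load = R_th/(R_th + R_L) = 7.184 / (7.184 + 193) = 0.03589.
So the output falls by 3.59 %.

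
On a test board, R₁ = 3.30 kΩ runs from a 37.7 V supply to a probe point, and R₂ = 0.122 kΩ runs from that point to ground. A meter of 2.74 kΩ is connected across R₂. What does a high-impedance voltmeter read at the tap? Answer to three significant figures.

V_out ≈ 1.29 V

The load sits in parallel with R₂: R₂‖R_L = (122 × 2740) / (122 + 2740) = 116.8 Ω.
V_out = 37.7 × 116.8 / (3300 + 116.8) = 37.7 × 116.8/3417 = 1.29 V.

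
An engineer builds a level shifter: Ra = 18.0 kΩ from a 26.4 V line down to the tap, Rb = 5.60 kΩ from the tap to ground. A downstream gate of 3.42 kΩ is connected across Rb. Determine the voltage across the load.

The load sits in parallel with Rb: Rb‖R_L = (5.60 × 3.42) / (5.60 + 3.42) = 2.123 kΩ.
V_out = 26.4 × 2.123 / (18.0 + 2.123) = 26.4 × 2.123/20.12 = 2.79 V.

V_out ≈ 2.79 V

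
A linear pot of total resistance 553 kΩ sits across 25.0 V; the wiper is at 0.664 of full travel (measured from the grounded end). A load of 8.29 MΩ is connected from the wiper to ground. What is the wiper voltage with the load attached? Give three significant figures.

The wiper splits the pot into (1−α)R = 185.8 kΩ above and αR = 367.2 kΩ below.
Lower section ‖ load = 351.6 kΩ.
V_wiper = 25.0 × 351.6/(185.8 + 351.6) = 16.4 V.

V ≈ 16.4 V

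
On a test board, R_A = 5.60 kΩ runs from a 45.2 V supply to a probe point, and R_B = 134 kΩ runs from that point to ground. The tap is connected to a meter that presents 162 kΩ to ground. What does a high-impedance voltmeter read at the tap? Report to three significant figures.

V_out ≈ 42.0 V

The load sits in parallel with R_B: R_B‖R_L = (134 × 162) / (134 + 162) = 73.34 kΩ.
V_out = 45.2 × 73.34 / (5.60 + 73.34) = 45.2 × 73.34/78.94 = 42.0 V.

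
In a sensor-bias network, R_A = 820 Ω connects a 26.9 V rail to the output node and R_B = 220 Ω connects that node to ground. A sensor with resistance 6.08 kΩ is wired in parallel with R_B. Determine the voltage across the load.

V_out ≈ 5.53 V

The load sits in parallel with R_B: R_B‖R_L = (220 × 6080) / (220 + 6080) = 212.3 Ω.
V_out = 26.9 × 212.3 / (820 + 212.3) = 26.9 × 212.3/1032 = 5.53 V.
(Unloaded it would have been 5.69 V.)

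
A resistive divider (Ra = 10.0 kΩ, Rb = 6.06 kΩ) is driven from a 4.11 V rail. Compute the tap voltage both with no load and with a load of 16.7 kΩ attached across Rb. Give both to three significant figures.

Unloaded: 1.55 V; loaded: 1.27 V

Open-circuit: V = 4.11 × 6.06/(10.0 + 6.06) = 1.55 V.
With the load, Rb becomes Rb‖R_L = 4.446 kΩ, so V = 4.11 × 4.446/14.45 = 1.27 V.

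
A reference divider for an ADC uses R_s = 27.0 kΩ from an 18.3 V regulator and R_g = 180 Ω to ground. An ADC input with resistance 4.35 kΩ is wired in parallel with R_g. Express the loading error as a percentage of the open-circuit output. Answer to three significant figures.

3.95 %

The divider's output (Thévenin) resistance is R_s‖R_g = 178.8 Ω.
Fractional drop under load = R_th/(R_th + R_L) = 178.8 / (178.8 + 4350) = 0.03948.
So the output falls by 3.95 %.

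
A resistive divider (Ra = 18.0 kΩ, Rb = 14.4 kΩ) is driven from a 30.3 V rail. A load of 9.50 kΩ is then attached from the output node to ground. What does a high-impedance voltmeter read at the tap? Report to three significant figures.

V_out ≈ 7.31 V

The load sits in parallel with Rb: Rb‖R_L = (14.4 × 9.50) / (14.4 + 9.50) = 5.724 kΩ.
V_out = 30.3 × 5.724 / (18.0 + 5.724) = 30.3 × 5.724/23.72 = 7.31 V.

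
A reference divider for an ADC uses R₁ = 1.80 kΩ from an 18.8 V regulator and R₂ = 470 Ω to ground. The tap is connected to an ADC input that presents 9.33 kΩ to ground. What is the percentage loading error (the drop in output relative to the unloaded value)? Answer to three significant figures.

The divider's output (Thévenin) resistance is R₁‖R₂ = 372.7 Ω.
Fractional drop under load = R_th/(R_th + R_L) = 372.7 / (372.7 + 9330) = 0.03841.
So the output falls by 3.84 %.

3.84 %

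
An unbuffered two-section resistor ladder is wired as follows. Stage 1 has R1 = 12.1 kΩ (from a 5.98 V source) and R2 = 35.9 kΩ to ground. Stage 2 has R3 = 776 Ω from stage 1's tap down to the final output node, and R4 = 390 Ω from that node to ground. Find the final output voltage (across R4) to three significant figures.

V_out ≈ 0.171 V

Stage 2 presents R3+R4 = 1166 Ω as a load on stage 1's tap.
Stage 1's lower leg becomes R2‖(R3+R4) = 1129 Ω, so V_mid = 5.98 × 1129/13230 = 0.5105 V.
Stage 2 is itself unloaded: V_out = V_mid × R4/(R3+R4) = 0.5105 × 390/1166 = 0.171 V.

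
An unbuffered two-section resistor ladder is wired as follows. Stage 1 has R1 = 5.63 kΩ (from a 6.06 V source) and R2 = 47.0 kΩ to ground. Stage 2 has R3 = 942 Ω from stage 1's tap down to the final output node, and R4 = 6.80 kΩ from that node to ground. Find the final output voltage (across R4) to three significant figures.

V_out ≈ 2.88 V

Stage 2 presents R3+R4 = 7742 Ω as a load on stage 1's tap.
Stage 1's lower leg becomes R2‖(R3+R4) = 6647 Ω, so V_mid = 6.06 × 6647/12280 = 3.281 V.
Stage 2 is itself unloaded: V_out = V_mid × R4/(R3+R4) = 3.281 × 6800/7742 = 2.88 V.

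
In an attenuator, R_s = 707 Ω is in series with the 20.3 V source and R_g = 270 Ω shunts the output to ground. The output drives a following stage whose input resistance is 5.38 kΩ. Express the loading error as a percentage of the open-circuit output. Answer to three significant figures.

3.50 %

The divider's output (Thévenin) resistance is R_s‖R_g = 195.4 Ω.
Fractional drop under load = R_th/(R_th + R_L) = 195.4 / (195.4 + 5380) = 0.03504.
So the output falls by 3.50 %.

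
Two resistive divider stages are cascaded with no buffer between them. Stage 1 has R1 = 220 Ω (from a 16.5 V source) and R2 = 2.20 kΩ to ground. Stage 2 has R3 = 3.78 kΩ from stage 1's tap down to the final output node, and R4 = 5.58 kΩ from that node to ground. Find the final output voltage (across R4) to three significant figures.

V_out ≈ 8.76 V

Stage 2 presents R3+R4 = 9360 Ω as a load on stage 1's tap.
Stage 1's lower leg becomes R2‖(R3+R4) = 1781 Ω, so V_mid = 16.5 × 1781/2001 = 14.69 V.
Stage 2 is itself unloaded: V_out = V_mid × R4/(R3+R4) = 14.69 × 5580/9360 = 8.76 V.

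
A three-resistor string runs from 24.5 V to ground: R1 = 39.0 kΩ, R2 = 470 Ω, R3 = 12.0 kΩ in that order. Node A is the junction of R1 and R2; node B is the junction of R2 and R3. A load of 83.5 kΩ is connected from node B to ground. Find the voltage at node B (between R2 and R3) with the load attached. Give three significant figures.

At node B, R3 is in parallel with the load: R3‖R_L = 10490 Ω.
Below node A the resistance is R2 + (R3‖R_L) = 10960 Ω, so V_A = 24.5 × 10960/49960 = 5.376 V.
Then V_B = V_A × (R3‖R_L)/(R2 + R3‖R_L) = 5.376 × 10490/10960 = 5.15 V.

V ≈ 5.15 V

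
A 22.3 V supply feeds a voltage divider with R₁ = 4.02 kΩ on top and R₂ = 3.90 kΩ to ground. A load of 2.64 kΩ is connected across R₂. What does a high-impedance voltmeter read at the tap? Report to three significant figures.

The load sits in parallel with R₂: R₂‖R_L = (3.90 × 2.64) / (3.90 + 2.64) = 1.574 kΩ.
V_out = 22.3 × 1.574 / (4.02 + 1.574) = 22.3 × 1.574/5.594 = 6.28 V.

V_out ≈ 6.28 V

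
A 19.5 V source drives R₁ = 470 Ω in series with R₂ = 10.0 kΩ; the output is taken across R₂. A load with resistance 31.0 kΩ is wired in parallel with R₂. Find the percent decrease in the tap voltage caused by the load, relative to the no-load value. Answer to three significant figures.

The divider's output (Thévenin) resistance is R₁‖R₂ = 448.9 Ω.
Fractional drop under load = R_th/(R_th + R_L) = 448.9 / (448.9 + 31000) = 0.01427.
So the output falls by 1.43 %.

1.43 %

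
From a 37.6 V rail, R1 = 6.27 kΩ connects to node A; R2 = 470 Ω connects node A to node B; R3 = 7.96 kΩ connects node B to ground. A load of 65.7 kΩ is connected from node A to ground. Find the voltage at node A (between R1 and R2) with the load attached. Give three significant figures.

V ≈ 20.4 V

Below node A the series string R2+R3 = 8430 Ω sits in parallel with the 65700 Ω load: 7471 Ω.
V_A = 37.6 × 7471/(6270 + 7471) = 20.4 V.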